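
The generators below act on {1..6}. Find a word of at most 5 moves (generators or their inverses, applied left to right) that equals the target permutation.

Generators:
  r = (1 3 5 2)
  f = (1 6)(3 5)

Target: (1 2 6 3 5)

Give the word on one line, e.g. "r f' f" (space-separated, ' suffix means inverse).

r f' r

  after r: (1 3 5 2)
  after f': (1 5 2 6)
  after r: (1 2 6 3 5)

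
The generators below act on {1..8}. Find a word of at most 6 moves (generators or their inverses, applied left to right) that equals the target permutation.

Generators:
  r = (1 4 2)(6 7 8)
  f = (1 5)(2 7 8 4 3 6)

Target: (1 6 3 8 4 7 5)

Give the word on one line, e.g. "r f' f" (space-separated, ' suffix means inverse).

  after f: (1 5)(2 7 8 4 3 6)
  after f: (2 8 3)(4 6 7)
  after r': (1 2 7)(3 4 8)
  after f': (1 6 3 8 4 7 5)

f f r' f'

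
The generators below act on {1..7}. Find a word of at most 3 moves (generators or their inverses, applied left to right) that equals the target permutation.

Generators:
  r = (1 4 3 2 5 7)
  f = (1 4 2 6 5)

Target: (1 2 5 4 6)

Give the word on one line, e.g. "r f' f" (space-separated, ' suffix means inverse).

f f

  after f: (1 4 2 6 5)
  after f: (1 2 5 4 6)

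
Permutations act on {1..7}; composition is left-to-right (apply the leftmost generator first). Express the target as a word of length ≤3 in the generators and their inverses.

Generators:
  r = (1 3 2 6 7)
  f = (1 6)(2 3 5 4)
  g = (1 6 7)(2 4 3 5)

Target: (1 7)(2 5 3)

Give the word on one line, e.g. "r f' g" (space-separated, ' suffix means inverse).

  after f: (1 6)(2 3 5 4)
  after g: (1 7)(2 5 3)

f g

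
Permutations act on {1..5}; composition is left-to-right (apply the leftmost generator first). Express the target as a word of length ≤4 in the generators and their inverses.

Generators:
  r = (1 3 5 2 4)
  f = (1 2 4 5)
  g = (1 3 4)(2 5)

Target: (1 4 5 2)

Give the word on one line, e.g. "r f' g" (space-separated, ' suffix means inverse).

g f' g' r'

  after g: (1 3 4)(2 5)
  after f': (1 3 2 4 5)
  after g': (2 3 5 4)
  after r': (1 4 5 2)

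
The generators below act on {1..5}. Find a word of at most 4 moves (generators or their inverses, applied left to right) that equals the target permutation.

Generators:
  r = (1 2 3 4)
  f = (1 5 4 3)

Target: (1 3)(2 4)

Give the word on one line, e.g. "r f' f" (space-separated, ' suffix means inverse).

r' r'

  after r': (1 4 3 2)
  after r': (1 3)(2 4)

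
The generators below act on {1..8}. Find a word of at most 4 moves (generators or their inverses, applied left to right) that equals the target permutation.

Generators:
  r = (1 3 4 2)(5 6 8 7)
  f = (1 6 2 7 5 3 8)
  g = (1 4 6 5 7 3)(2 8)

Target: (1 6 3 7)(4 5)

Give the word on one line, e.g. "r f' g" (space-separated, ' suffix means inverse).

g' f r'

  after g': (1 3 7 5 6 4)(2 8)
  after f: (1 8 7 3 5 2)(4 6)
  after r': (1 6 3 7)(4 5)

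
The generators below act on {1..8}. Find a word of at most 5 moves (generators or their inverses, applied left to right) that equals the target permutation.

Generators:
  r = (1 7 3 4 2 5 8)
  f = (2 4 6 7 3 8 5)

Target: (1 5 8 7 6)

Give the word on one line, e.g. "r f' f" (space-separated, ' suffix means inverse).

r r f r'

  after r: (1 7 3 4 2 5 8)
  after r: (1 3 2 8 7 4 5)
  after f: (1 8 3 4 2 5)(6 7)
  after r': (1 5 8 7 6)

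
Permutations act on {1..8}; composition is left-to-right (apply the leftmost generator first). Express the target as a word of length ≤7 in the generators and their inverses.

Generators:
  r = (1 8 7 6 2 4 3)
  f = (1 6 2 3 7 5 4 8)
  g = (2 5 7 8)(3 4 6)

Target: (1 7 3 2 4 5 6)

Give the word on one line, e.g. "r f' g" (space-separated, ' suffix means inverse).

  after f': (1 8 4 5 7 3 2 6)
  after f': (1 4 7 2)(3 6 8 5)
  after r': (1 2 3 7 6)(4 8 5)
  after g': (1 8 2 6)(3 5)(4 7)
  after g': (1 7 3 2 4 5 6)

f' f' r' g' g'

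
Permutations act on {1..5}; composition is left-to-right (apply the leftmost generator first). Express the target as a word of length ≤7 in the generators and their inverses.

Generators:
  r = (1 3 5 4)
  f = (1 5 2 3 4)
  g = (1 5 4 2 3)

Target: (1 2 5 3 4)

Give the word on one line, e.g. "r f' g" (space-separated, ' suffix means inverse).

  after r: (1 3 5 4)
  after f': (1 2 5 3)
  after r: (1 2 4)
  after g: (1 3)(4 5)
  after f': (1 2 5 3 4)

r f' r g f'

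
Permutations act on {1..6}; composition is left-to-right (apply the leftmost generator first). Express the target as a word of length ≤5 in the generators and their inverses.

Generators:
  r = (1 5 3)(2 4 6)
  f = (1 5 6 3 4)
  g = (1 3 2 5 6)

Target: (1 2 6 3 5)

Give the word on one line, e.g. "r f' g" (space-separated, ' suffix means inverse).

  after g: (1 3 2 5 6)
  after r': (1 5 4 2)(3 6)
  after r': (2 3 4 6 5)
  after r': (1 3 2 5 6)
  after g: (1 2 6 3 5)

g r' r' r' g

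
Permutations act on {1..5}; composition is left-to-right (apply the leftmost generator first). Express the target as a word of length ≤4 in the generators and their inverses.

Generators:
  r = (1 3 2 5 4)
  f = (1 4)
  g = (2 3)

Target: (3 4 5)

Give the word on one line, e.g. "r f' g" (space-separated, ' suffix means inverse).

r' f' g

  after r': (1 4 5 2 3)
  after f': (2 3 4 5)
  after g: (3 4 5)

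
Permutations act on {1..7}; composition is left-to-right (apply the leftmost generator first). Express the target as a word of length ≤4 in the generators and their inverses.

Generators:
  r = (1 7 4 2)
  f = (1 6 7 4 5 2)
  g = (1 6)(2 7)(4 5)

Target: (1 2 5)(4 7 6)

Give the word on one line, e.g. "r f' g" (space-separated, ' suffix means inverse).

f' g' f r

  after f': (1 2 5 4 7 6)
  after g': (1 7)(2 4)
  after f: (1 4)(2 5)(6 7)
  after r: (1 2 5)(4 7 6)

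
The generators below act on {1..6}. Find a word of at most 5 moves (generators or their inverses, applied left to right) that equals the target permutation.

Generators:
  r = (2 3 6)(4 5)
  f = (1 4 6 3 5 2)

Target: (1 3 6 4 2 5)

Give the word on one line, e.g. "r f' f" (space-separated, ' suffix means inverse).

f f r'

  after f: (1 4 6 3 5 2)
  after f: (1 6 5)(2 4 3)
  after r': (1 3 6 4 2 5)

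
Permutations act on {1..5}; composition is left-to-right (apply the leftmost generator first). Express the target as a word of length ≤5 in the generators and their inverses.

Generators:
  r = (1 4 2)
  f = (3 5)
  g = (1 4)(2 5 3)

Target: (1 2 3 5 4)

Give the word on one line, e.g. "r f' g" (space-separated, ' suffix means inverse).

g g r'

  after g: (1 4)(2 5 3)
  after g: (2 3 5)
  after r': (1 2 3 5 4)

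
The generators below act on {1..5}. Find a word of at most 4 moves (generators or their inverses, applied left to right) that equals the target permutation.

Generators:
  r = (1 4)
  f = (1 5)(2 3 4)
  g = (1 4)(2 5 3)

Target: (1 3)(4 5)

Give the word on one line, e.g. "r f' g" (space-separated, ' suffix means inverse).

f g r r

  after f: (1 5)(2 3 4)
  after g: (1 3)(4 5)
  after r: (1 3 4 5)
  after r: (1 3)(4 5)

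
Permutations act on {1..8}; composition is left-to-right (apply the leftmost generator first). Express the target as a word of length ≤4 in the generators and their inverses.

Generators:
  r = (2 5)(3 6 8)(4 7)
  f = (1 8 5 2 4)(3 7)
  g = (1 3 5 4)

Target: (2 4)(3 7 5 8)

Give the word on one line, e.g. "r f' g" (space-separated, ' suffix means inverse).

  after f': (1 4 2 5 8)(3 7)
  after g: (2 4)(3 7 5 8)

f' g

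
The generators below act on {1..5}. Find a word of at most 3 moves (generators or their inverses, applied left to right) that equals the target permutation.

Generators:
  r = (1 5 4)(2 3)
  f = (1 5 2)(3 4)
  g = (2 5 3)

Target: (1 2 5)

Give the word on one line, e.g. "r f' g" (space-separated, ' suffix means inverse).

  after f: (1 5 2)(3 4)
  after f: (1 2 5)

f f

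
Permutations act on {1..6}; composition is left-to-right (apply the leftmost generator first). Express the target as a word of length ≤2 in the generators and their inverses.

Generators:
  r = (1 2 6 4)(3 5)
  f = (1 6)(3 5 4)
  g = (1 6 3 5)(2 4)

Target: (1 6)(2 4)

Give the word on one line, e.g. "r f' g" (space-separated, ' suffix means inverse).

  after r': (1 4 6 2)(3 5)
  after r': (1 6)(2 4)

r' r'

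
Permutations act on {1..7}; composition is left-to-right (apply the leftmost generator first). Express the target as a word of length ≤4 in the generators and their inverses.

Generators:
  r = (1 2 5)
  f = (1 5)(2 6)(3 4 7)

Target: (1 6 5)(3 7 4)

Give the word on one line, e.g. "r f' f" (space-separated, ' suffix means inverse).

  after f: (1 5)(2 6)(3 4 7)
  after r': (1 2 6)(3 4 7)
  after f: (1 6 5)(3 7 4)

f r' f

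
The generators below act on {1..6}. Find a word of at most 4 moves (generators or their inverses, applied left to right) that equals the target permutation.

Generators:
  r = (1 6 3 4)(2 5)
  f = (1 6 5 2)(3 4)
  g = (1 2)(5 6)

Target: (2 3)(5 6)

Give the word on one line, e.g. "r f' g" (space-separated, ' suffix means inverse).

  after r': (1 4 3 6)(2 5)
  after g': (1 4 3 5)(2 6)
  after r: (2 3)(5 6)

r' g' r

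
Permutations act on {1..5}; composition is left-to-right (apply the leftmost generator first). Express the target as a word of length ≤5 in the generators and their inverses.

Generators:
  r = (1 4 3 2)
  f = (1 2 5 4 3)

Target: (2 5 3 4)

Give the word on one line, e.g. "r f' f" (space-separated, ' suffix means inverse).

f' r f'

  after f': (1 3 4 5 2)
  after r: (1 2 4 5)
  after f': (2 5 3 4)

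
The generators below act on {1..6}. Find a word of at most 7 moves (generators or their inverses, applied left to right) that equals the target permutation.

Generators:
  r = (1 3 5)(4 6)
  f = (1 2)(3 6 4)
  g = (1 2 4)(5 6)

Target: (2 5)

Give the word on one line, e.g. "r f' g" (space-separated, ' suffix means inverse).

  after r: (1 3 5)(4 6)
  after f: (1 6 3 5 2)
  after f: (1 4 3 5)
  after f: (1 3 5 2)(4 6)
  after r': (2 5)

r f f f r'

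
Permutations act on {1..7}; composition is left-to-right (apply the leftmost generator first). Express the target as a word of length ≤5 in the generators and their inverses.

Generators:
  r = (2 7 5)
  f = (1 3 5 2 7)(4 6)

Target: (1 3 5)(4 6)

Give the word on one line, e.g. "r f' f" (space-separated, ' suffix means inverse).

r' f r r r

  after r': (2 5 7)
  after f: (1 3 5)(4 6)
  after r: (1 3 2 7 5)(4 6)
  after r: (1 3 7 2 5)(4 6)
  after r: (1 3 5)(4 6)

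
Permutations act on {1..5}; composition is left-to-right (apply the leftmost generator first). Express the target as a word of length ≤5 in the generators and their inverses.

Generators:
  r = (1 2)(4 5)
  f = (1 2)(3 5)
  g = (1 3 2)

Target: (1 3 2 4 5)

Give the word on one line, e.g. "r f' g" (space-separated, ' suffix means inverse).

g f' g' f' r

  after g: (1 3 2)
  after f': (1 5 3)
  after g': (1 5)(2 3)
  after f': (1 3)(2 5)
  after r: (1 3 2 4 5)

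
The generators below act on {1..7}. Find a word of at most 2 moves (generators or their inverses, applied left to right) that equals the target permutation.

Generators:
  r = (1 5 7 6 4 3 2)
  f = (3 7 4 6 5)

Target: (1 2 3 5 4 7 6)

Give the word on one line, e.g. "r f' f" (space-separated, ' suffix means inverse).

f r'

  after f: (3 7 4 6 5)
  after r': (1 2 3 5 4 7 6)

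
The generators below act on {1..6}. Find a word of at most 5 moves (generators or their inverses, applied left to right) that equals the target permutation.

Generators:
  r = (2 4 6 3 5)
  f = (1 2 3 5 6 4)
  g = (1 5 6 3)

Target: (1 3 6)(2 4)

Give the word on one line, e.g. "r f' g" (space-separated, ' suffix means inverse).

  after f: (1 2 3 5 6 4)
  after r: (1 4)(2 5 3)
  after f': (1 6 5 2 3)
  after g': (1 5 2 6)
  after r': (1 3 6)(2 4)

f r f' g' r'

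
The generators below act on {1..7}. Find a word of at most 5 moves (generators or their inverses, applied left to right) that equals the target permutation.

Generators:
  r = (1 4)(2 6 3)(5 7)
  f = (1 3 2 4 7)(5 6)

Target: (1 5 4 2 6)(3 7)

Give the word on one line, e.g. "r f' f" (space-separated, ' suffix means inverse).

r' f r

  after r': (1 4)(2 3 6)(5 7)
  after f: (1 7 6 4 3 5)
  after r: (1 5 4 2 6)(3 7)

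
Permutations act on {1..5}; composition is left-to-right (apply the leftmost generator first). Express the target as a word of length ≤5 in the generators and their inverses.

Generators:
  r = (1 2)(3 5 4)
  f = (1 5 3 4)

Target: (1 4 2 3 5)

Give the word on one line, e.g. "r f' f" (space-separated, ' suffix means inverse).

  after f': (1 4 3 5)
  after r': (1 5 2)
  after f: (1 3 4)(2 5)
  after r': (1 4 2 3 5)

f' r' f r'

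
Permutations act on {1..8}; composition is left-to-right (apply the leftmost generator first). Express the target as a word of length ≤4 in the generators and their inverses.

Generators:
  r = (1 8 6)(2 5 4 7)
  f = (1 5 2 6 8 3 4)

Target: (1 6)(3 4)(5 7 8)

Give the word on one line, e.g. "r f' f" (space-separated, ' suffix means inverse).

  after f: (1 5 2 6 8 3 4)
  after r: (1 4 8 3 7 2)
  after f: (2 5)(3 7 6 8 4)
  after r': (1 6)(3 4)(5 7 8)

f r f r'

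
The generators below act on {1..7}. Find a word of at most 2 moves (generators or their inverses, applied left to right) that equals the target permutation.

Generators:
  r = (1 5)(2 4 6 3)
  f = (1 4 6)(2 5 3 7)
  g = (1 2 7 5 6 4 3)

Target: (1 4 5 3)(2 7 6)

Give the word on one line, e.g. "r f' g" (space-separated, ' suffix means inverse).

  after f': (1 6 4)(2 7 3 5)
  after r': (1 4 5 3)(2 7 6)

f' r'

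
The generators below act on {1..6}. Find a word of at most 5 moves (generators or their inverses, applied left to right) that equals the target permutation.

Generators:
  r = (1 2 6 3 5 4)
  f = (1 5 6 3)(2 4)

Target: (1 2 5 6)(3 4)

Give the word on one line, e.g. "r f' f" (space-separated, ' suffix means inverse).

  after r: (1 2 6 3 5 4)
  after r: (1 6 5)(2 3 4)
  after f: (1 3 2)
  after r': (1 6 2 4 5 3)
  after r': (1 2 5 6)(3 4)

r r f r' r'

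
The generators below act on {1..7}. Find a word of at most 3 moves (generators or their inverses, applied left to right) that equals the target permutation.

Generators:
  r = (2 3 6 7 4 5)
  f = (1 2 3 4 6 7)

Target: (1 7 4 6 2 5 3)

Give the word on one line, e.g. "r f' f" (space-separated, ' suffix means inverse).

  after r': (2 5 4 7 6 3)
  after f': (1 7 4 6 2 5 3)

r' f'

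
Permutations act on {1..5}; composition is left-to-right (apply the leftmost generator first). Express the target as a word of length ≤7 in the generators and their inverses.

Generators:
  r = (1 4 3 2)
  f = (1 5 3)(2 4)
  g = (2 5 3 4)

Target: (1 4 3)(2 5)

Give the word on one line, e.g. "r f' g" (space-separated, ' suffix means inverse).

  after g: (2 5 3 4)
  after f': (1 3 2)
  after f': (1 5)(2 3 4)
  after f': (2 5 3)
  after r: (1 4 3)(2 5)

g f' f' f' r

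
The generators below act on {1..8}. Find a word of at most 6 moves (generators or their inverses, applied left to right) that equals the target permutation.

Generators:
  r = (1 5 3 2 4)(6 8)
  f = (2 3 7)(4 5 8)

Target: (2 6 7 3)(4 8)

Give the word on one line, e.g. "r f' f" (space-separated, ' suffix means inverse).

r f f r f

  after r: (1 5 3 2 4)(6 8)
  after f: (1 8 6 4)(2 5 7)
  after f: (1 4)(2 8 6 5)(3 7)
  after r: (2 6 3 7)(4 5)
  after f: (2 6 7 3)(4 8)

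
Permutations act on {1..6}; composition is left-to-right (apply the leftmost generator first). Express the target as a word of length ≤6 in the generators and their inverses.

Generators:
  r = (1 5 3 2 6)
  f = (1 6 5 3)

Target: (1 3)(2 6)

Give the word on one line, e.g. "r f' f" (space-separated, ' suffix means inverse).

f' r' f' r' r'

  after f': (1 3 5 6)
  after r': (1 5 2 3)
  after f': (1 6)(2 5)
  after r': (1 2)(3 5)
  after r': (1 3)(2 6)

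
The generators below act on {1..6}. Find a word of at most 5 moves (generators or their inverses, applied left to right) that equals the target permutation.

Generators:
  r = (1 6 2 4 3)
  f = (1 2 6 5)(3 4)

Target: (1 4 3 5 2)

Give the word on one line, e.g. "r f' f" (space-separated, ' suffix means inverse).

r f' r

  after r: (1 6 2 4 3)
  after f': (1 2 3 5 6)
  after r: (1 4 3 5 2)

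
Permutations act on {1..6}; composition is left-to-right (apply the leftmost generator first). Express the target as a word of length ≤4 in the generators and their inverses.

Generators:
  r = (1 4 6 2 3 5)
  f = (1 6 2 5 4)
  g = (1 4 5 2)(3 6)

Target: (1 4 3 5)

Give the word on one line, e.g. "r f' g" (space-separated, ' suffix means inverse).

  after r: (1 4 6 2 3 5)
  after g: (1 5 4 3 2 6)
  after f: (1 4 3 5)

r g f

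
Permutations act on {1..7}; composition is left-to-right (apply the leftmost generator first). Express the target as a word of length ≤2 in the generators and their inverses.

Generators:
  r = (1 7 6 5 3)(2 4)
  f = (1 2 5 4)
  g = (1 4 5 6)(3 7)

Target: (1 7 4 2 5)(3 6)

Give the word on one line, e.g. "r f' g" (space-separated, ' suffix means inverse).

r' g

  after r': (1 3 5 6 7)(2 4)
  after g: (1 7 4 2 5)(3 6)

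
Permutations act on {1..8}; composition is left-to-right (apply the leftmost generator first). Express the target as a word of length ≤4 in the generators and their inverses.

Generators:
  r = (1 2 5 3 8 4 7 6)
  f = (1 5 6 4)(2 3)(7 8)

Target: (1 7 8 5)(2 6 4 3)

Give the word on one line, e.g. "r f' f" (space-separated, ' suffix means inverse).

  after r': (1 6 7 4 8 3 5 2)
  after r': (1 7 8 5)(2 6 4 3)

r' r'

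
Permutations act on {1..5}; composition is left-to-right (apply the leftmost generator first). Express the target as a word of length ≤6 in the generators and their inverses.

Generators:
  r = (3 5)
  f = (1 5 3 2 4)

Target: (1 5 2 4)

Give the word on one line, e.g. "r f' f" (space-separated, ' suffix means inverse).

r f r' r'

  after r: (3 5)
  after f: (1 5 2 4)
  after r': (1 3 5 2 4)
  after r': (1 5 2 4)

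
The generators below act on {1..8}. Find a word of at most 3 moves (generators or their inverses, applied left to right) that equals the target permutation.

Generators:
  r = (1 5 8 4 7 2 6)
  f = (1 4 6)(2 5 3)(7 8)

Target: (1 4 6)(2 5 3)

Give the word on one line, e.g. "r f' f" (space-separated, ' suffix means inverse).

  after f': (1 6 4)(2 3 5)(7 8)
  after f': (1 4 6)(2 5 3)

f' f'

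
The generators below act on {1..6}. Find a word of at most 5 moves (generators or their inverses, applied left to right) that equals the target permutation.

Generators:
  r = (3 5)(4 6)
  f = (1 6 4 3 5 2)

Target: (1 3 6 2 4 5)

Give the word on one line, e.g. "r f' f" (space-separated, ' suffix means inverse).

r f f f

  after r: (3 5)(4 6)
  after f: (1 6 3 2)
  after f: (1 4 3)(2 6 5)
  after f: (1 3 6 2 4 5)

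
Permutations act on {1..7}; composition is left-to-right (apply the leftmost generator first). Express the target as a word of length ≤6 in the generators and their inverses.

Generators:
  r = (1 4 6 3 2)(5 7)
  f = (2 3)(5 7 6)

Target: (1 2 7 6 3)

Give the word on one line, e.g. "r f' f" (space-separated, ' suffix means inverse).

f r' f r

  after f: (2 3)(5 7 6)
  after r': (1 2 6 7 4)
  after f: (1 3 2 5 7 4)
  after r: (1 2 7 6 3)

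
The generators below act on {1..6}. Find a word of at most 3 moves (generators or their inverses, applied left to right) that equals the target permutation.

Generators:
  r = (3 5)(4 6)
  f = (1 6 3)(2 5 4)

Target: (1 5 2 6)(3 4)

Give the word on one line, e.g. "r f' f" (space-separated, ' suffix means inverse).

f' r'

  after f': (1 3 6)(2 4 5)
  after r': (1 5 2 6)(3 4)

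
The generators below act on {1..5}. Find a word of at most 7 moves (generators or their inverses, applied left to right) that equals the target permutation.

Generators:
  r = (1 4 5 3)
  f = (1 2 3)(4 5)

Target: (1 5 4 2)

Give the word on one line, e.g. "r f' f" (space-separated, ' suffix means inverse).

f f f r f'

  after f: (1 2 3)(4 5)
  after f: (1 3 2)
  after f: (4 5)
  after r: (1 4 3)
  after f': (1 5 4 2)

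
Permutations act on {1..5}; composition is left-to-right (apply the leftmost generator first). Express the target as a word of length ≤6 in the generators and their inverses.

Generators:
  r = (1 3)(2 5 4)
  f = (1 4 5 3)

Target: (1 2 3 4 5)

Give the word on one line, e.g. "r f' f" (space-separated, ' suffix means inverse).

f r' r' f

  after f: (1 4 5 3)
  after r': (1 5)(2 4)
  after r': (1 2 5 3)
  after f: (1 2 3 4 5)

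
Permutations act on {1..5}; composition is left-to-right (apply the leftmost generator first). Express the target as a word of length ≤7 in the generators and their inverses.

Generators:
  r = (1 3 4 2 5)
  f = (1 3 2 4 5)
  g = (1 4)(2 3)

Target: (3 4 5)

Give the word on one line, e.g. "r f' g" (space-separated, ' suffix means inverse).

  after r': (1 5 2 4 3)
  after g': (1 5 3 4 2)
  after r': (1 2 5)
  after g': (1 3 2 5 4)
  after r': (3 4 5)

r' g' r' g' r'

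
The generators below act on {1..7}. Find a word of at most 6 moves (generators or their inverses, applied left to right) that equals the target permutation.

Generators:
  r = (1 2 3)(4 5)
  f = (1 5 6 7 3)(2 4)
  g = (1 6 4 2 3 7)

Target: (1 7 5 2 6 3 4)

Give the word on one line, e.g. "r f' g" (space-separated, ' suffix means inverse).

f' r f' g

  after f': (1 3 7 6 5)(2 4)
  after r: (2 5)(3 7 6 4)
  after f': (1 3 6 2)(4 7 5)
  after g: (1 7 5 2 6 3 4)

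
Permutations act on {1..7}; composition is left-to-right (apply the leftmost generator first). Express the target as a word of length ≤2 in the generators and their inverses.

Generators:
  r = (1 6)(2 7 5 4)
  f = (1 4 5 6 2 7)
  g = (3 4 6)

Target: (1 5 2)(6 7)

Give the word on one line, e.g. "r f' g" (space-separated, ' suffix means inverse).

  after r': (1 6)(2 4 5 7)
  after f': (1 5 2)(6 7)

r' f'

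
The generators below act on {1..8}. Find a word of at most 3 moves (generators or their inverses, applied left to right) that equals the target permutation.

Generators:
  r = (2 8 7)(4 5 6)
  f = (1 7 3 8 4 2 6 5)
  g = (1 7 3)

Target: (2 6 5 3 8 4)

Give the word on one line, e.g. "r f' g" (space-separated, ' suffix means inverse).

  after f: (1 7 3 8 4 2 6 5)
  after g: (1 3 8 4 2 6 5 7)
  after g: (2 6 5 3 8 4)

f g g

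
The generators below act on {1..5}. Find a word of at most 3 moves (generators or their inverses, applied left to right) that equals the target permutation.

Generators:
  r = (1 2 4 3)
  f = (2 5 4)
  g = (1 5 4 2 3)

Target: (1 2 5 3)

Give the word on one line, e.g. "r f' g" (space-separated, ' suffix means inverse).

f r

  after f: (2 5 4)
  after r: (1 2 5 3)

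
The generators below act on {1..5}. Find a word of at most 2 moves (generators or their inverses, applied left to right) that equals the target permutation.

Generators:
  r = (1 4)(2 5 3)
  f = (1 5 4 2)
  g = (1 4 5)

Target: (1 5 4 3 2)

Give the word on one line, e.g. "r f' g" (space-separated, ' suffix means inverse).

f' r

  after f': (1 2 4 5)
  after r: (1 5 4 3 2)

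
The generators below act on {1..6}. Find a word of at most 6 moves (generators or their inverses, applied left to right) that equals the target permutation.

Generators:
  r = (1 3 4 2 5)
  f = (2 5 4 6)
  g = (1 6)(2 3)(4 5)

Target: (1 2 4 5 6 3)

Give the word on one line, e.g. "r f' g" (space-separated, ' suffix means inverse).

  after g': (1 6)(2 3)(4 5)
  after f: (1 2 3 5 6)
  after g': (1 3 4 5)
  after f: (1 3 6 2 5)
  after g: (1 2 4 5 6 3)

g' f g' f g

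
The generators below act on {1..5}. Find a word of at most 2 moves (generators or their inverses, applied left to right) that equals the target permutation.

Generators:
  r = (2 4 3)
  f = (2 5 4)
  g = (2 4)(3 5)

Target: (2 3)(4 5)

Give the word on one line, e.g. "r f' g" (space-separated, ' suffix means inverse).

f' r

  after f': (2 4 5)
  after r: (2 3)(4 5)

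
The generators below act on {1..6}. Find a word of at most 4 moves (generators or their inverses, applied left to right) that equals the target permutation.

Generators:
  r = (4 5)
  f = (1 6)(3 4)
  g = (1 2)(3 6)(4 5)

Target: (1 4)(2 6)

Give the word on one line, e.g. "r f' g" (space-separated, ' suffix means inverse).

  after f: (1 6)(3 4)
  after r': (1 6)(3 5 4)
  after g: (1 3 4 6 2)
  after f: (1 4)(2 6)

f r' g f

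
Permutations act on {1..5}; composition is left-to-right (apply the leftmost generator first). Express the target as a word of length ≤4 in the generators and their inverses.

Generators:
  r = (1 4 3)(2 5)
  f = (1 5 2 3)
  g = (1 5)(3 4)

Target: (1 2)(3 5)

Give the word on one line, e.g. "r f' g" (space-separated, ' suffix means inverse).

f' f'

  after f': (1 3 2 5)
  after f': (1 2)(3 5)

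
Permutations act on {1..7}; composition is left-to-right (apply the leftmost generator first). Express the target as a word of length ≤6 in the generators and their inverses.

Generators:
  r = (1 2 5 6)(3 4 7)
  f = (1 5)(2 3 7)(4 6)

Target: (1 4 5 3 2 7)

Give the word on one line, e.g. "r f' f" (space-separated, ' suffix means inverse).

  after r: (1 2 5 6)(3 4 7)
  after r: (1 5)(2 6)(3 7 4)
  after f': (2 4)(6 7)
  after r': (1 6 4)(2 3 7 5)
  after f: (1 4 5 3 2 7)

r r f' r' f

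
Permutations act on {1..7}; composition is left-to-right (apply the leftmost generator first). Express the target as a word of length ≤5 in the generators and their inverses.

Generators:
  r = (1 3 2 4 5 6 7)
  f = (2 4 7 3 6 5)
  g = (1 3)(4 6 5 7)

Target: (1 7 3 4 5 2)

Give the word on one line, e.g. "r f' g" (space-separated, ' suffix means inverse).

  after g': (1 3)(4 7 5 6)
  after f: (1 6 7 2 4 3)
  after r': (1 5 4)(3 7)
  after r': (1 4 7)(2 3 6 5)
  after g': (1 7 3 4 5 2)

g' f r' r' g'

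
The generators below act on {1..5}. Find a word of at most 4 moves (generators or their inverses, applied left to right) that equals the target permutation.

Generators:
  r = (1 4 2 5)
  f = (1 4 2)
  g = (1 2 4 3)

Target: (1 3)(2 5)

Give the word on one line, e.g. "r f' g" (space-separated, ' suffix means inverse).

r g

  after r: (1 4 2 5)
  after g: (1 3)(2 5)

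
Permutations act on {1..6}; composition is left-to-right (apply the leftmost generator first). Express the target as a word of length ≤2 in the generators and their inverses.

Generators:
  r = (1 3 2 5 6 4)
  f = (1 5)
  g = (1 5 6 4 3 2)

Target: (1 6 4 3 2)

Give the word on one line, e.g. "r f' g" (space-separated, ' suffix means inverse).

  after f: (1 5)
  after g: (1 6 4 3 2)

f g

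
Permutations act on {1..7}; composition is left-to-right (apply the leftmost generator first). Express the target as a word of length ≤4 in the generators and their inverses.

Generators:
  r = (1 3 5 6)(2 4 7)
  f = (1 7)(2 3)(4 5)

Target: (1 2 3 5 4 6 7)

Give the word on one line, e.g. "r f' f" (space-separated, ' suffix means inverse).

r' r' f' r'

  after r': (1 6 5 3)(2 7 4)
  after r': (1 5)(2 4 7)(3 6)
  after f': (1 4)(2 5 7 3 6)
  after r': (1 2 3 5 4 6 7)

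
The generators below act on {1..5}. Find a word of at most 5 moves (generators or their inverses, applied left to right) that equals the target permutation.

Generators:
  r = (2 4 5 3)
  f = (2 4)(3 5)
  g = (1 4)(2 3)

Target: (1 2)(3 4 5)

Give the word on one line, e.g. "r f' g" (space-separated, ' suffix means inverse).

f' g' r'

  after f': (2 4)(3 5)
  after g': (1 4 3 5 2)
  after r': (1 2)(3 4 5)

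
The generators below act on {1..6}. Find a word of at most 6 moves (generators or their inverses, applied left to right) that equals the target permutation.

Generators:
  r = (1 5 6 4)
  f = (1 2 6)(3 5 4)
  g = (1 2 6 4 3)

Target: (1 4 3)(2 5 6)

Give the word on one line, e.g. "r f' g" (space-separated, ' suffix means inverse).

f r g r' f

  after f: (1 2 6)(3 5 4)
  after r: (1 2 4 3 6 5)
  after g: (1 6 5 2 3 4)
  after r': (1 5 2 3 6)
  after f: (1 4 3)(2 5 6)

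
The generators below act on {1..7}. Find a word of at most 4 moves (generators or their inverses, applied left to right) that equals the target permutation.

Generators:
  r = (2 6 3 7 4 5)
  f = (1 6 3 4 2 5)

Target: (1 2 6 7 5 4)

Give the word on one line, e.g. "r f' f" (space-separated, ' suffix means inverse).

r f r'

  after r: (2 6 3 7 4 5)
  after f: (1 6 4)(2 3 7)
  after r': (1 2 6 7 5 4)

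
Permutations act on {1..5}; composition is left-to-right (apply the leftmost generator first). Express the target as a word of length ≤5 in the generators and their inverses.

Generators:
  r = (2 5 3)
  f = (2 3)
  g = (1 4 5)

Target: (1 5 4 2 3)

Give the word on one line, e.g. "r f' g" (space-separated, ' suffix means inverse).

  after g: (1 4 5)
  after r: (1 4 3 2 5)
  after r: (1 4 2 3 5)
  after g': (2 3 4)
  after g': (1 5 4 2 3)

g r r g' g'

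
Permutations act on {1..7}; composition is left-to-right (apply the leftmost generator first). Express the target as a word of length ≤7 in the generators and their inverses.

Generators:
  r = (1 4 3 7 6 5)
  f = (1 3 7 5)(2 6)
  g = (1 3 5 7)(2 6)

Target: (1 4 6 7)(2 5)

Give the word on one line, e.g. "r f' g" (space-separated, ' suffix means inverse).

  after r': (1 5 6 7 3 4)
  after g': (1 3 4 7)(2 6 5)
  after f: (1 7 3 4 5 6)
  after g: (2 6 3 4 7 5)
  after r: (1 4 6 7)(2 5)

r' g' f g r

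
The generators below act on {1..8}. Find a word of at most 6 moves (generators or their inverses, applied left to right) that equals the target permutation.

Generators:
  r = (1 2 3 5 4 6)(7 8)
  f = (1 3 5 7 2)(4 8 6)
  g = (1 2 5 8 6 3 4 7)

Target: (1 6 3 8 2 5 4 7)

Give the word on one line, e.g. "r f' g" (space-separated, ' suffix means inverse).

  after g: (1 2 5 8 6 3 4 7)
  after r: (1 3 6 5 7 2 4 8)
  after g: (1 4 6 8 2 7 5)
  after f: (1 8)(3 5)
  after g: (1 6 3 8 2 5 4 7)

g r g f g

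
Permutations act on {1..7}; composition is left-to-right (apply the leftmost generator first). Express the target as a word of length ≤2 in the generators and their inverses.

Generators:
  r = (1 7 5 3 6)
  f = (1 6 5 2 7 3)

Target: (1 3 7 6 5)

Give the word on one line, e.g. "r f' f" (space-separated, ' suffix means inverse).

r' r'

  after r': (1 6 3 5 7)
  after r': (1 3 7 6 5)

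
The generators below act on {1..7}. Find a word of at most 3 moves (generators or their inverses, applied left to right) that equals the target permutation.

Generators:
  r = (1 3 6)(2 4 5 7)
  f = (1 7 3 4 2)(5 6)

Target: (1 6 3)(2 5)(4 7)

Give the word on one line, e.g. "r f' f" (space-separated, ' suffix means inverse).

r r

  after r: (1 3 6)(2 4 5 7)
  after r: (1 6 3)(2 5)(4 7)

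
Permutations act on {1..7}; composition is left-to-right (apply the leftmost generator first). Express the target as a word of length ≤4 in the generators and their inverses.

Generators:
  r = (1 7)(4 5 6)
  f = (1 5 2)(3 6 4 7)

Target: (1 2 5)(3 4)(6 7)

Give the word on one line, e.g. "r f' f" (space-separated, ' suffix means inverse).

  after f: (1 5 2)(3 6 4 7)
  after f: (1 2 5)(3 4)(6 7)

f f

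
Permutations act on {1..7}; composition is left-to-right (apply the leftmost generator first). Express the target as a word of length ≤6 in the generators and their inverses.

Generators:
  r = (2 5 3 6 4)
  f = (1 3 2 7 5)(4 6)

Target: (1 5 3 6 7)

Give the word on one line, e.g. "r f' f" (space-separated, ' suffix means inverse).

  after r': (2 4 6 3 5)
  after f: (1 3)(2 6)(5 7)
  after f: (1 2 4 6 7)
  after r: (1 5 3 6 7)

r' f f r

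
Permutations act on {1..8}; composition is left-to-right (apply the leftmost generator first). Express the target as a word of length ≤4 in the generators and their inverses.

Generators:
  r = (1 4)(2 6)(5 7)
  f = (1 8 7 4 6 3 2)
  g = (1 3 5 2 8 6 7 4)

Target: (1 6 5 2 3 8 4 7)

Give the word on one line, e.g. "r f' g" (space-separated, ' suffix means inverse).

  after f: (1 8 7 4 6 3 2)
  after g: (1 6 5 2 3 8 4 7)
  after r': (1 2 3 8)(4 5 6 7)
  after r': (1 6 5 2 3 8 4 7)

f g r' r'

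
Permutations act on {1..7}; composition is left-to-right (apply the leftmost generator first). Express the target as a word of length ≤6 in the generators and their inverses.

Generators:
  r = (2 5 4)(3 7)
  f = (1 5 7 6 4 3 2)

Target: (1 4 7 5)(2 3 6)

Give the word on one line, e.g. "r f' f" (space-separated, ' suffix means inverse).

r' f r' r'

  after r': (2 4 5)(3 7)
  after f: (1 5)(2 3 6 4 7)
  after r': (1 2 7 4 3 6 5)
  after r': (1 4 7 5)(2 3 6)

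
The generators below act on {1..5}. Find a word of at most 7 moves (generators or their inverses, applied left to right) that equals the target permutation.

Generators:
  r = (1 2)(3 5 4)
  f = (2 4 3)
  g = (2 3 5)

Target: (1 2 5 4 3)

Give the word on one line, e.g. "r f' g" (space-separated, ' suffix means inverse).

f' r' g r' f'

  after f': (2 3 4)
  after r': (1 2 4)(3 5)
  after g: (1 3 2 4)
  after r': (1 4 2 5 3)
  after f': (1 2 5 4 3)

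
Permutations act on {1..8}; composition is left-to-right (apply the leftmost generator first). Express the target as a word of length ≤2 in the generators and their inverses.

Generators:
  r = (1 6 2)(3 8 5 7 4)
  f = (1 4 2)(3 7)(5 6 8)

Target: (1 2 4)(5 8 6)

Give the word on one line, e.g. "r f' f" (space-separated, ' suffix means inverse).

f f

  after f: (1 4 2)(3 7)(5 6 8)
  after f: (1 2 4)(5 8 6)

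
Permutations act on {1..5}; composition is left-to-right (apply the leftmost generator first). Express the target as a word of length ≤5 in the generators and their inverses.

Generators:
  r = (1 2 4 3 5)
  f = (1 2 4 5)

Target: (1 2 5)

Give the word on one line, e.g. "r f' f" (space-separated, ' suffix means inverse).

r r f' f' r

  after r: (1 2 4 3 5)
  after r: (1 4 5 2 3)
  after f': (1 2 3 5)
  after f': (2 3 4)
  after r: (1 2 5)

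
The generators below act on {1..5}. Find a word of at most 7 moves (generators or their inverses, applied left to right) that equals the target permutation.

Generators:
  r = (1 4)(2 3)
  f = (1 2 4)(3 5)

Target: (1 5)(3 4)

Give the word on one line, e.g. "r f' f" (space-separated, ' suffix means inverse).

r' f' r' f r'

  after r': (1 4)(2 3)
  after f': (1 2 5 3)
  after r': (1 3 4)(2 5)
  after f: (1 5 4 2 3)
  after r': (1 5)(3 4)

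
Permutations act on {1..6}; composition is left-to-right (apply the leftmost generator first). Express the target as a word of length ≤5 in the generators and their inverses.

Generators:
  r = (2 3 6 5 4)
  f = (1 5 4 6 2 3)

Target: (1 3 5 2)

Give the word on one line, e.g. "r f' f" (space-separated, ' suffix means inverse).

r' r' f'

  after r': (2 4 5 6 3)
  after r': (2 5 3 4 6)
  after f': (1 3 5 2)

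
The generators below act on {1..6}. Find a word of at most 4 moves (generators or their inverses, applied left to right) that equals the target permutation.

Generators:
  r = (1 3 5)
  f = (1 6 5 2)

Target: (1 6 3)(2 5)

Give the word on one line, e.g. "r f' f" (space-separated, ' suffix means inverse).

f r'

  after f: (1 6 5 2)
  after r': (1 6 3)(2 5)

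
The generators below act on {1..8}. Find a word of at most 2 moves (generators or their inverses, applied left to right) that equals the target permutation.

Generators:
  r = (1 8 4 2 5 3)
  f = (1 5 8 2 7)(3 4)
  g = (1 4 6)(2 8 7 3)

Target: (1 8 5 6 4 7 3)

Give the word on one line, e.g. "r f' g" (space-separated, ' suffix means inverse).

f' g'

  after f': (1 7 2 8 5)(3 4)
  after g': (1 8 5 6 4 7 3)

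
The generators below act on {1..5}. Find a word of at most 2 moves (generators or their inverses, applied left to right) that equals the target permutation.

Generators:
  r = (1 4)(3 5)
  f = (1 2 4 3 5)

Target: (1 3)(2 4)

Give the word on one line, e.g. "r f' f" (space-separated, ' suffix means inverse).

  after r': (1 4)(3 5)
  after f: (1 3)(2 4)

r' f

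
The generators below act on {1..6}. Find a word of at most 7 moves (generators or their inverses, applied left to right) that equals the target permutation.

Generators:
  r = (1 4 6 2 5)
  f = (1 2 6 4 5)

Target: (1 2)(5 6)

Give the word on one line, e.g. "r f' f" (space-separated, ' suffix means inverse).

f r r f' r'

  after f: (1 2 6 4 5)
  after r: (1 5 4)
  after r: (2 5 6)
  after f': (1 5 2 4 6)
  after r': (1 2)(5 6)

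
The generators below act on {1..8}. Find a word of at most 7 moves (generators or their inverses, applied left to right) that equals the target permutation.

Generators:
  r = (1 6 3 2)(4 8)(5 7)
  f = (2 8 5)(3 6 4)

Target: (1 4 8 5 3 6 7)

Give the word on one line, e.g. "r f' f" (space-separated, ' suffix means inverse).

f' f' r' f r

  after f': (2 5 8)(3 4 6)
  after f': (2 8 5)(3 6 4)
  after r': (1 2 4 6 8 7 5 3)
  after f: (1 8 7 2 3)(5 6)
  after r: (1 4 8 5 3 6 7)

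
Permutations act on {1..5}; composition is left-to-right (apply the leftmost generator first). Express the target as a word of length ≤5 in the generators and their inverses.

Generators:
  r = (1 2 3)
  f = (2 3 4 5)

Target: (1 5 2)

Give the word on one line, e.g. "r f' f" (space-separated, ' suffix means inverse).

f r' r' f'

  after f: (2 3 4 5)
  after r': (1 3 4 5)
  after r': (1 2)(3 4 5)
  after f': (1 5 2)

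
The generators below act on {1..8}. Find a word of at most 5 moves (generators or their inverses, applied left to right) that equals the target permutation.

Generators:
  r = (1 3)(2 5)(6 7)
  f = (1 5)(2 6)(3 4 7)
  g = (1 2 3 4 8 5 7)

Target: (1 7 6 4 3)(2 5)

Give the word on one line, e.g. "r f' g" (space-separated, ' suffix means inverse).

r f r' r' f

  after r: (1 3)(2 5)(6 7)
  after f: (1 4 7 2)(3 5 6)
  after r': (1 4 6)(2 3)(5 7)
  after r': (1 4 7 2)(3 5 6)
  after f: (1 7 6 4 3)(2 5)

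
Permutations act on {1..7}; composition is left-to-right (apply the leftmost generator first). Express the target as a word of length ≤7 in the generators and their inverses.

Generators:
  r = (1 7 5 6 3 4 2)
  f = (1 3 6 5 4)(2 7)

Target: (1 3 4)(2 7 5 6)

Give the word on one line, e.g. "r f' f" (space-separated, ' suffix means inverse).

f' r' f' f' r'

  after f': (1 4 5 6 3)(2 7)
  after r': (1 3 2)(4 7)
  after f': (2 4)(3 7 5 6)
  after f': (1 4 7 6)(2 5 3)
  after r': (1 3 4)(2 7 5 6)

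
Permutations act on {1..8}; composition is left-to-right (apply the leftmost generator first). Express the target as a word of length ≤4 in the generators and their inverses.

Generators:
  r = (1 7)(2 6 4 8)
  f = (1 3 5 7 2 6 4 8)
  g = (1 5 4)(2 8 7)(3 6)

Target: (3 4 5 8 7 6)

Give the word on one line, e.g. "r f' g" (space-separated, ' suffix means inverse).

r' f' f' f'

  after r': (1 7)(2 8 4 6)
  after f': (1 5 3)(2 4)(6 7 8)
  after f': (1 3 8 2 6 5)(4 7)
  after f': (3 4 5 8 7 6)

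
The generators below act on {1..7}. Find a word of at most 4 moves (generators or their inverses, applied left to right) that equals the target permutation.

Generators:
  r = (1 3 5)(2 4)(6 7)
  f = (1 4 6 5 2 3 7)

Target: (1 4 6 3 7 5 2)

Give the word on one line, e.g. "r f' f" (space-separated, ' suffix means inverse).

  after f: (1 4 6 5 2 3 7)
  after r: (1 2 5 4 7 3 6)
  after r: (1 4 6 3 7 5 2)

f r r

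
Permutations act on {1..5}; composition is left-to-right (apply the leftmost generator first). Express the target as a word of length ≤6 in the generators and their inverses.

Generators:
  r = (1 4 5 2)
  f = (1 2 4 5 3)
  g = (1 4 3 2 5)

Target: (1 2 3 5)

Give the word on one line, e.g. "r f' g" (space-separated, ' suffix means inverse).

  after g: (1 4 3 2 5)
  after g: (1 3 5 4 2)
  after f': (1 5 2 3 4)
  after r: (1 2 3 5)

g g f' r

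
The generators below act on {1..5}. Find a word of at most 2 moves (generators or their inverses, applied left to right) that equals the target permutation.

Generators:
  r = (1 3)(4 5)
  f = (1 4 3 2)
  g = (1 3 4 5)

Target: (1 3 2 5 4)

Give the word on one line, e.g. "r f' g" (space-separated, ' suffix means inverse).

f g'

  after f: (1 4 3 2)
  after g': (1 3 2 5 4)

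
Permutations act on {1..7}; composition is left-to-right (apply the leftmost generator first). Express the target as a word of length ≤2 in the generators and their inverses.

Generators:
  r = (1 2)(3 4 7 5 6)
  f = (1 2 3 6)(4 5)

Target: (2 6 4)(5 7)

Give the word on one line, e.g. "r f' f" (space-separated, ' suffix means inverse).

  after r': (1 2)(3 6 5 7 4)
  after f': (2 6 4)(5 7)

r' f'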